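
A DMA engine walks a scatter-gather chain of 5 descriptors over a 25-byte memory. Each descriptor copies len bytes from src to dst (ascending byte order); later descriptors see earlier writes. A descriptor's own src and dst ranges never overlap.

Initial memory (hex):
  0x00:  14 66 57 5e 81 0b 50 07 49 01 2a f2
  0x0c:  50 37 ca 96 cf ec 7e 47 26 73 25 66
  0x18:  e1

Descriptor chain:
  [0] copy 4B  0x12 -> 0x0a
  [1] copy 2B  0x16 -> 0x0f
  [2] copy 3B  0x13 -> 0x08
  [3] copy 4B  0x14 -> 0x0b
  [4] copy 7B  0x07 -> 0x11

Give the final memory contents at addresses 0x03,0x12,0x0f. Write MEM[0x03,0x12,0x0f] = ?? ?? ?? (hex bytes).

MEM[0x03,0x12,0x0f] = 5e 47 25

D0: mem[0x0a..0x0d] <- [7e 47 26 73]
D1: mem[0x0f..0x10] <- [25 66]
D2: mem[0x08..0x0a] <- [47 26 73]
D3: mem[0x0b..0x0e] <- [26 73 25 66]
D4: mem[0x11..0x17] <- [07 47 26 73 26 73 25]
query mem[0x03]=0x5e, mem[0x12]=0x47, mem[0x0f]=0x25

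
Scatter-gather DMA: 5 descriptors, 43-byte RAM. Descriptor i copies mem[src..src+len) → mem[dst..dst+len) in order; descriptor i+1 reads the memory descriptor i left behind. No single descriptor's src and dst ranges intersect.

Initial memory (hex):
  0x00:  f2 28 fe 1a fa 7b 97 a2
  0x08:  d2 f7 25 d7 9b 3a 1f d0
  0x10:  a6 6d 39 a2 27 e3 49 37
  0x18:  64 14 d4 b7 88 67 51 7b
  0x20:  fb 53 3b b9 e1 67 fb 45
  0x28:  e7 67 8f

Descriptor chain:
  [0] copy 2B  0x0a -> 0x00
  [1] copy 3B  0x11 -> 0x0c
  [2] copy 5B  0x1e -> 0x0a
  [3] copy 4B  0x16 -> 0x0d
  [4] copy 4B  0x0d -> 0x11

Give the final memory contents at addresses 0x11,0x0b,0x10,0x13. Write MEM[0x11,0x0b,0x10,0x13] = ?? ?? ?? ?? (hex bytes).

D0: mem[0x00..0x01] <- [25 d7]
D1: mem[0x0c..0x0e] <- [6d 39 a2]
D2: mem[0x0a..0x0e] <- [51 7b fb 53 3b]
D3: mem[0x0d..0x10] <- [49 37 64 14]
D4: mem[0x11..0x14] <- [49 37 64 14]
query mem[0x11]=0x49, mem[0x0b]=0x7b, mem[0x10]=0x14, mem[0x13]=0x64

MEM[0x11,0x0b,0x10,0x13] = 49 7b 14 64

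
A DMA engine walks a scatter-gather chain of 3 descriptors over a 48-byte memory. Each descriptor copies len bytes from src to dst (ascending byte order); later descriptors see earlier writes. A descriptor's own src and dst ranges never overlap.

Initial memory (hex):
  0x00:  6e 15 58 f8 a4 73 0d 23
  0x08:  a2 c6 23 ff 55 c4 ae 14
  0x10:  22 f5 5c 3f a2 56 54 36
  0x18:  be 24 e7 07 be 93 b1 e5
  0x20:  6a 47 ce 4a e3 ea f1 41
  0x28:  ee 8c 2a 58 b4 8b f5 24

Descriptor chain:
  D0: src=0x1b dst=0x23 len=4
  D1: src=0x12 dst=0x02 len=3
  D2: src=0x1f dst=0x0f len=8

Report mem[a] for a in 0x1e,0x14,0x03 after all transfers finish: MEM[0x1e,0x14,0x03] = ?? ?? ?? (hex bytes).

MEM[0x1e,0x14,0x03] = b1 be 3f

D0: mem[0x23..0x26] <- [07 be 93 b1]
D1: mem[0x02..0x04] <- [5c 3f a2]
D2: mem[0x0f..0x16] <- [e5 6a 47 ce 07 be 93 b1]
query mem[0x1e]=0xb1, mem[0x14]=0xbe, mem[0x03]=0x3f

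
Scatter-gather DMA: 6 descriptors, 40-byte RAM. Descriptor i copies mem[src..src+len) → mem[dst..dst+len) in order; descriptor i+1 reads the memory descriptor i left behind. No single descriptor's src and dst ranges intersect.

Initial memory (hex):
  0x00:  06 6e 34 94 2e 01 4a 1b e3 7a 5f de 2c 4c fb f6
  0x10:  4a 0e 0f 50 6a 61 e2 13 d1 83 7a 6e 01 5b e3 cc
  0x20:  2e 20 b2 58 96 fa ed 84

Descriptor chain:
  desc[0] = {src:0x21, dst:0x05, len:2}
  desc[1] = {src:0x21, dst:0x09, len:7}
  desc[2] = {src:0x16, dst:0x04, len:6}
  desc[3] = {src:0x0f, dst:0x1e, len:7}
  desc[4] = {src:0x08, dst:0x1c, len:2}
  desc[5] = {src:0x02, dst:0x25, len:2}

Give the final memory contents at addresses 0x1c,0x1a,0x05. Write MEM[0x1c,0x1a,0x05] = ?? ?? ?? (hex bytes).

MEM[0x1c,0x1a,0x05] = 7a 7a 13

#0 dst[0x05+2] := {0x20,0xb2}
#1 dst[0x09+7] := {0x20,0xb2,0x58,0x96,0xfa,0xed,0x84}
#2 dst[0x04+6] := {0xe2,0x13,0xd1,0x83,0x7a,0x6e}
#3 dst[0x1e+7] := {0x84,0x4a,0x0e,0x0f,0x50,0x6a,0x61}
#4 dst[0x1c+2] := {0x7a,0x6e}
#5 dst[0x25+2] := {0x34,0x94}
query mem[0x1c]=0x7a, mem[0x1a]=0x7a, mem[0x05]=0x13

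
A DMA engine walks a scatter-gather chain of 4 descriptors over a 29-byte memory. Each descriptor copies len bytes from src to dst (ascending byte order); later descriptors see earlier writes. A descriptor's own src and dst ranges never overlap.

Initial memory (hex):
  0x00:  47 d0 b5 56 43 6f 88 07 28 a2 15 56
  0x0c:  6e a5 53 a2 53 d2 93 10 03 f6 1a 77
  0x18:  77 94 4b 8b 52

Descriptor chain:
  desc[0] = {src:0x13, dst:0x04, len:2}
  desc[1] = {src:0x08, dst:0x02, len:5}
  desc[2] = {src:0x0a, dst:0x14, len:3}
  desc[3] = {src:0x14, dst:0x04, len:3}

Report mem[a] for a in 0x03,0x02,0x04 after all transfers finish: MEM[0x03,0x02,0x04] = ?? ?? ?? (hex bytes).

D0: mem[0x04..0x05] <- [10 03]
D1: mem[0x02..0x06] <- [28 a2 15 56 6e]
D2: mem[0x14..0x16] <- [15 56 6e]
D3: mem[0x04..0x06] <- [15 56 6e]
query mem[0x03]=0xa2, mem[0x02]=0x28, mem[0x04]=0x15

MEM[0x03,0x02,0x04] = a2 28 15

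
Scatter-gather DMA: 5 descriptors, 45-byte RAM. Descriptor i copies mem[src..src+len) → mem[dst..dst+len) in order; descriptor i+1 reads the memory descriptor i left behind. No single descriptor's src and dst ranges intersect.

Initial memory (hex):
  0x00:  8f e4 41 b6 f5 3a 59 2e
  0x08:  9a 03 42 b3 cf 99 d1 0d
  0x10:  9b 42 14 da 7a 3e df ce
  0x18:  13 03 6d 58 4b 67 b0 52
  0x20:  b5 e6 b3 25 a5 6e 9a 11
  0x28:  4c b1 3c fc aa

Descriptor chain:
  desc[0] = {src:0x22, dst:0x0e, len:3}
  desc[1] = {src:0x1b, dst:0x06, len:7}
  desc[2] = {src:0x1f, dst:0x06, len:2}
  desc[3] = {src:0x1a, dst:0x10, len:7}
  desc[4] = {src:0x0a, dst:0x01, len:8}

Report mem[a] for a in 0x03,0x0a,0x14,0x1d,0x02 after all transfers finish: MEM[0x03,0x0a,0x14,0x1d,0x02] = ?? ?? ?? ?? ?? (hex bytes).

MEM[0x03,0x0a,0x14,0x1d,0x02] = e6 52 b0 67 b5

#0 dst[0x0e+3] := {0xb3,0x25,0xa5}
#1 dst[0x06+7] := {0x58,0x4b,0x67,0xb0,0x52,0xb5,0xe6}
#2 dst[0x06+2] := {0x52,0xb5}
#3 dst[0x10+7] := {0x6d,0x58,0x4b,0x67,0xb0,0x52,0xb5}
#4 dst[0x01+8] := {0x52,0xb5,0xe6,0x99,0xb3,0x25,0x6d,0x58}
query mem[0x03]=0xe6, mem[0x0a]=0x52, mem[0x14]=0xb0, mem[0x1d]=0x67, mem[0x02]=0xb5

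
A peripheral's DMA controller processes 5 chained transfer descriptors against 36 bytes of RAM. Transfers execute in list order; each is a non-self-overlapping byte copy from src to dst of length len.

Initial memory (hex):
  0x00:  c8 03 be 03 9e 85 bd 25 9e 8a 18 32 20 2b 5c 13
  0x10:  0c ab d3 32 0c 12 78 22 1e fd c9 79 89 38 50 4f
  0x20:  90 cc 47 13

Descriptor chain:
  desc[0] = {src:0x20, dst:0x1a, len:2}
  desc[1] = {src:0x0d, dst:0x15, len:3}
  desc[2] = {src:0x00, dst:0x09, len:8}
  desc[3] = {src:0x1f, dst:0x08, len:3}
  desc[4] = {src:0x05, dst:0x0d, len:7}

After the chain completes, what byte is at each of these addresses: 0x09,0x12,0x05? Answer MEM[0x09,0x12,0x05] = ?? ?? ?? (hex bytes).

MEM[0x09,0x12,0x05] = 90 cc 85

  after D0: wrote 2B at 0x1a = 90cc
  after D1: wrote 3B at 0x15 = 2b5c13
  after D2: wrote 8B at 0x09 = c803be039e85bd25
  after D3: wrote 3B at 0x08 = 4f90cc
  after D4: wrote 7B at 0x0d = 85bd254f90ccbe
query mem[0x09]=0x90, mem[0x12]=0xcc, mem[0x05]=0x85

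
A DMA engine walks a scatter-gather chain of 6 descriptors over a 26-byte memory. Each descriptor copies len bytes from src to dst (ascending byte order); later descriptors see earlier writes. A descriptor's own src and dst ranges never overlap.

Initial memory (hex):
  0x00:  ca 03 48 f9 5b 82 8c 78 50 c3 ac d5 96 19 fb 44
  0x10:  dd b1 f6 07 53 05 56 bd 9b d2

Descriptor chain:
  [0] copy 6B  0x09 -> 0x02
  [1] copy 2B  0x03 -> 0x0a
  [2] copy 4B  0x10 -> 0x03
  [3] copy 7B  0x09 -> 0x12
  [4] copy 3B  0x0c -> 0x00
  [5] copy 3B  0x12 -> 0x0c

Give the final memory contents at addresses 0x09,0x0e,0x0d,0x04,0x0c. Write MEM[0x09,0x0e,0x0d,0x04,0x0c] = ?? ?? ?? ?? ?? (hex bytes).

  after D0: wrote 6B at 0x02 = c3acd59619fb
  after D1: wrote 2B at 0x0a = acd5
  after D2: wrote 4B at 0x03 = ddb1f607
  after D3: wrote 7B at 0x12 = c3acd59619fb44
  after D4: wrote 3B at 0x00 = 9619fb
  after D5: wrote 3B at 0x0c = c3acd5
query mem[0x09]=0xc3, mem[0x0e]=0xd5, mem[0x0d]=0xac, mem[0x04]=0xb1, mem[0x0c]=0xc3

MEM[0x09,0x0e,0x0d,0x04,0x0c] = c3 d5 ac b1 c3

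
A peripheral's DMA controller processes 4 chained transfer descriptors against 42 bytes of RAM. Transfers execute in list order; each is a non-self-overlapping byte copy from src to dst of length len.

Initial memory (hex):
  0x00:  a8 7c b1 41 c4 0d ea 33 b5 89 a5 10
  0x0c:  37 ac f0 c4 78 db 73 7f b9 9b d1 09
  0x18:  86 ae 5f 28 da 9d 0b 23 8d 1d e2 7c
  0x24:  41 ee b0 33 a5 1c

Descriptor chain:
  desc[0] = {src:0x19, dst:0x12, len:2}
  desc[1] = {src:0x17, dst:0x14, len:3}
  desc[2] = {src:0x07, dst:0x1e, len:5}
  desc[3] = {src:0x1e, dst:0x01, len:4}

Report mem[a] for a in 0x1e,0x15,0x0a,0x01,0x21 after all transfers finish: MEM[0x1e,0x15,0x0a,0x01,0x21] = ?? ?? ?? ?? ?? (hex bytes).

D0: mem[0x12..0x13] <- [ae 5f]
D1: mem[0x14..0x16] <- [09 86 ae]
D2: mem[0x1e..0x22] <- [33 b5 89 a5 10]
D3: mem[0x01..0x04] <- [33 b5 89 a5]
query mem[0x1e]=0x33, mem[0x15]=0x86, mem[0x0a]=0xa5, mem[0x01]=0x33, mem[0x21]=0xa5

MEM[0x1e,0x15,0x0a,0x01,0x21] = 33 86 a5 33 a5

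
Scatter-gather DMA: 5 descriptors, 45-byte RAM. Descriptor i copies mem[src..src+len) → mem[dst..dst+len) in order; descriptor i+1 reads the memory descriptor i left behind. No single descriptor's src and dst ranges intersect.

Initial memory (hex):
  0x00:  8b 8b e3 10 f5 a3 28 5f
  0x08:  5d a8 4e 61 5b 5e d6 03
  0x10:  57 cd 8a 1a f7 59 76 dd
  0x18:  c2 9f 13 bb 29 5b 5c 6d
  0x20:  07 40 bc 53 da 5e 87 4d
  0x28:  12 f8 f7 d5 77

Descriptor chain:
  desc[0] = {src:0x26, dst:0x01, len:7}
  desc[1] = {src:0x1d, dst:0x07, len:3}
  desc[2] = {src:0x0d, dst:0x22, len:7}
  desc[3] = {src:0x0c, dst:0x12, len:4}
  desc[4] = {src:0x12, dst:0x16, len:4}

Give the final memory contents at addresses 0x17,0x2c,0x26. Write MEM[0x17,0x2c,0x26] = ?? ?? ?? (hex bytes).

MEM[0x17,0x2c,0x26] = 5e 77 cd

  after D0: wrote 7B at 0x01 = 874d12f8f7d577
  after D1: wrote 3B at 0x07 = 5b5c6d
  after D2: wrote 7B at 0x22 = 5ed60357cd8a1a
  after D3: wrote 4B at 0x12 = 5b5ed603
  after D4: wrote 4B at 0x16 = 5b5ed603
query mem[0x17]=0x5e, mem[0x2c]=0x77, mem[0x26]=0xcd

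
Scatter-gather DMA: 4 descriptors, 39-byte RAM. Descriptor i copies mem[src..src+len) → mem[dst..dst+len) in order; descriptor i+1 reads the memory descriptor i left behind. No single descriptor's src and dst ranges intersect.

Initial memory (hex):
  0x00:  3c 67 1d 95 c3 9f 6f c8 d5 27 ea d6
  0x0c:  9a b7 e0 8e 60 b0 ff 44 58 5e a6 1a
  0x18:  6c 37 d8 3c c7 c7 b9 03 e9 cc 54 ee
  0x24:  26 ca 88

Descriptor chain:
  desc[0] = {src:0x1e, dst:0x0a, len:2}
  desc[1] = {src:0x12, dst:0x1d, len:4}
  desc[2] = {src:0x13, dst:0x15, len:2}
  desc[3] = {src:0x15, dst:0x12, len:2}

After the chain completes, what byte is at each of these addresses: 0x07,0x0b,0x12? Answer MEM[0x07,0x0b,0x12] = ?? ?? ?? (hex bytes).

#0 dst[0x0a+2] := {0xb9,0x03}
#1 dst[0x1d+4] := {0xff,0x44,0x58,0x5e}
#2 dst[0x15+2] := {0x44,0x58}
#3 dst[0x12+2] := {0x44,0x58}
query mem[0x07]=0xc8, mem[0x0b]=0x03, mem[0x12]=0x44

MEM[0x07,0x0b,0x12] = c8 03 44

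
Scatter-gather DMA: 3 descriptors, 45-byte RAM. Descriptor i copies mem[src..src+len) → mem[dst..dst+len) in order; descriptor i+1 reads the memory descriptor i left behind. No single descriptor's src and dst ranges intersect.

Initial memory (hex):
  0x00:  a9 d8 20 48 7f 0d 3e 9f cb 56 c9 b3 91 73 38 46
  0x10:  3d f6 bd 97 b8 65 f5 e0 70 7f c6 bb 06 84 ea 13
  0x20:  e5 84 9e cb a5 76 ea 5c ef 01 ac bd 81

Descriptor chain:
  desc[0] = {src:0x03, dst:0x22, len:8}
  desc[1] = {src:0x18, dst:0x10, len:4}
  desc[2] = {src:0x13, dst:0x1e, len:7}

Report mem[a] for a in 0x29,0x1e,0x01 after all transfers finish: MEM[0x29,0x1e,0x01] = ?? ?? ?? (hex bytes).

  after D0: wrote 8B at 0x22 = 487f0d3e9fcb56c9
  after D1: wrote 4B at 0x10 = 707fc6bb
  after D2: wrote 7B at 0x1e = bbb865f5e0707f
query mem[0x29]=0xc9, mem[0x1e]=0xbb, mem[0x01]=0xd8

MEM[0x29,0x1e,0x01] = c9 bb d8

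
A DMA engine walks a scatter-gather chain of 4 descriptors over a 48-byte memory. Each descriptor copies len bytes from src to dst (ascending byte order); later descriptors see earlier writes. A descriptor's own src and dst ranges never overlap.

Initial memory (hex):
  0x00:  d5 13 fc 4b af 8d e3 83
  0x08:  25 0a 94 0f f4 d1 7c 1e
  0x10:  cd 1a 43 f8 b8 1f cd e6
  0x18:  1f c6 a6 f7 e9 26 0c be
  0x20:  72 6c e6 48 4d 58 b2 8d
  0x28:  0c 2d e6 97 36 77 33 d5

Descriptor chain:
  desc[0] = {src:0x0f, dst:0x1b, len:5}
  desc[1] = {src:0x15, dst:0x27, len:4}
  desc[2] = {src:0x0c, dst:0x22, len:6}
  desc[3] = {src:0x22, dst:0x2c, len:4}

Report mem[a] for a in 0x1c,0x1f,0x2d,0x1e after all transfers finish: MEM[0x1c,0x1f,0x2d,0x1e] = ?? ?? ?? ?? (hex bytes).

MEM[0x1c,0x1f,0x2d,0x1e] = cd f8 d1 43

  after D0: wrote 5B at 0x1b = 1ecd1a43f8
  after D1: wrote 4B at 0x27 = 1fcde61f
  after D2: wrote 6B at 0x22 = f4d17c1ecd1a
  after D3: wrote 4B at 0x2c = f4d17c1e
query mem[0x1c]=0xcd, mem[0x1f]=0xf8, mem[0x2d]=0xd1, mem[0x1e]=0x43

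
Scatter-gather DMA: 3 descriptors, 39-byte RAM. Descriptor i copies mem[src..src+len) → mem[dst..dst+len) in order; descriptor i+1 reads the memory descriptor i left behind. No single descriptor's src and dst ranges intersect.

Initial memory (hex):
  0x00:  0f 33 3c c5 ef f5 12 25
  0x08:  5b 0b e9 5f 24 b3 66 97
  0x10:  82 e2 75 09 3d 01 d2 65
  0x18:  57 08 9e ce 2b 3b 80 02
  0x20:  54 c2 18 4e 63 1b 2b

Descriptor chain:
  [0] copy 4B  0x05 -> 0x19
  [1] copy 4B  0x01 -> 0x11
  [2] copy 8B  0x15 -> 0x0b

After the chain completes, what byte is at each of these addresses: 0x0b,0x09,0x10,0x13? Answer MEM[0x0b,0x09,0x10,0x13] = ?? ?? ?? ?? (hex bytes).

MEM[0x0b,0x09,0x10,0x13] = 01 0b 12 c5

  after D0: wrote 4B at 0x19 = f512255b
  after D1: wrote 4B at 0x11 = 333cc5ef
  after D2: wrote 8B at 0x0b = 01d26557f512255b
query mem[0x0b]=0x01, mem[0x09]=0x0b, mem[0x10]=0x12, mem[0x13]=0xc5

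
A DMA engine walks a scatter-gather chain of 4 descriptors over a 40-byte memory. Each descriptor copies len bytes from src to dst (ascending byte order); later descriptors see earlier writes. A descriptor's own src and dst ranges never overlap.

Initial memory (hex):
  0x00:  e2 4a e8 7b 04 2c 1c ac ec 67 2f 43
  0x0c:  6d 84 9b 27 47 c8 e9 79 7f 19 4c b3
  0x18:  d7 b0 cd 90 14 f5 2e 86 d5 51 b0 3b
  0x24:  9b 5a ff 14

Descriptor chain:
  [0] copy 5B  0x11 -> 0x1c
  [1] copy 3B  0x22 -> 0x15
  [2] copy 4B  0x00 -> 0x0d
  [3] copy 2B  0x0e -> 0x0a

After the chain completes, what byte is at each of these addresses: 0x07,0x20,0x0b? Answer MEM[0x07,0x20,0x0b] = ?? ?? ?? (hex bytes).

D0: mem[0x1c..0x20] <- [c8 e9 79 7f 19]
D1: mem[0x15..0x17] <- [b0 3b 9b]
D2: mem[0x0d..0x10] <- [e2 4a e8 7b]
D3: mem[0x0a..0x0b] <- [4a e8]
query mem[0x07]=0xac, mem[0x20]=0x19, mem[0x0b]=0xe8

MEM[0x07,0x20,0x0b] = ac 19 e8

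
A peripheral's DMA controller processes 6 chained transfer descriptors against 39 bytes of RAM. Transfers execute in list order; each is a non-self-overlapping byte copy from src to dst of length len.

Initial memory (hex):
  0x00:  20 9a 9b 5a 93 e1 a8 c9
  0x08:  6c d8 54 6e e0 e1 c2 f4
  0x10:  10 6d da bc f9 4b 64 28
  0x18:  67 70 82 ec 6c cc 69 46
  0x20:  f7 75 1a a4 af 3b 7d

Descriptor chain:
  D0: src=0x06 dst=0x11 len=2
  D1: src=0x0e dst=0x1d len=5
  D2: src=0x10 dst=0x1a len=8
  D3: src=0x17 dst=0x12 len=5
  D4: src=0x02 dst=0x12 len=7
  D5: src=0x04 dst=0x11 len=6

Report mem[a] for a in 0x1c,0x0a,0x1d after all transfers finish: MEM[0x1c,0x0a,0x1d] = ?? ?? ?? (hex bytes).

MEM[0x1c,0x0a,0x1d] = c9 54 bc

#0 dst[0x11+2] := {0xa8,0xc9}
#1 dst[0x1d+5] := {0xc2,0xf4,0x10,0xa8,0xc9}
#2 dst[0x1a+8] := {0x10,0xa8,0xc9,0xbc,0xf9,0x4b,0x64,0x28}
#3 dst[0x12+5] := {0x28,0x67,0x70,0x10,0xa8}
#4 dst[0x12+7] := {0x9b,0x5a,0x93,0xe1,0xa8,0xc9,0x6c}
#5 dst[0x11+6] := {0x93,0xe1,0xa8,0xc9,0x6c,0xd8}
query mem[0x1c]=0xc9, mem[0x0a]=0x54, mem[0x1d]=0xbc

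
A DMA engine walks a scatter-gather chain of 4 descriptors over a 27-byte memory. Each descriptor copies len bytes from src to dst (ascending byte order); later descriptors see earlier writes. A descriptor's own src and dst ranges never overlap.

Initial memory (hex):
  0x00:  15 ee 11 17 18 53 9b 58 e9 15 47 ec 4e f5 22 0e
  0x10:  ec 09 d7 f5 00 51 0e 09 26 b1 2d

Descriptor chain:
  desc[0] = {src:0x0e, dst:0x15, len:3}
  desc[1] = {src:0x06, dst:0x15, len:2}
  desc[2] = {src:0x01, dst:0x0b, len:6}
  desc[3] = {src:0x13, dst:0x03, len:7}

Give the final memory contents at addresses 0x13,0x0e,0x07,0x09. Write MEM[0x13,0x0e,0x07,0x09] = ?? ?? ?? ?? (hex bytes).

MEM[0x13,0x0e,0x07,0x09] = f5 18 ec b1

  after D0: wrote 3B at 0x15 = 220eec
  after D1: wrote 2B at 0x15 = 9b58
  after D2: wrote 6B at 0x0b = ee111718539b
  after D3: wrote 7B at 0x03 = f5009b58ec26b1
query mem[0x13]=0xf5, mem[0x0e]=0x18, mem[0x07]=0xec, mem[0x09]=0xb1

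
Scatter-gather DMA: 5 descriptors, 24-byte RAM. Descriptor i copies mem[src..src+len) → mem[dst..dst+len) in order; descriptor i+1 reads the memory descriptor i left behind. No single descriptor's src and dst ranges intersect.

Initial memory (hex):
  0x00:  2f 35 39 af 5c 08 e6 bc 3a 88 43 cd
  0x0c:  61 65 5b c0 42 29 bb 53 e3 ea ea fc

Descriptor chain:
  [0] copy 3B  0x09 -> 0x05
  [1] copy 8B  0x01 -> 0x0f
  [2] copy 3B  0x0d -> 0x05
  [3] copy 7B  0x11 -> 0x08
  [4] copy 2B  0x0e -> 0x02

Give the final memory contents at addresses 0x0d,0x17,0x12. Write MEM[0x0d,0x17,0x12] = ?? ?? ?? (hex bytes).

D0: mem[0x05..0x07] <- [88 43 cd]
D1: mem[0x0f..0x16] <- [35 39 af 5c 88 43 cd 3a]
D2: mem[0x05..0x07] <- [65 5b 35]
D3: mem[0x08..0x0e] <- [af 5c 88 43 cd 3a fc]
D4: mem[0x02..0x03] <- [fc 35]
query mem[0x0d]=0x3a, mem[0x17]=0xfc, mem[0x12]=0x5c

MEM[0x0d,0x17,0x12] = 3a fc 5c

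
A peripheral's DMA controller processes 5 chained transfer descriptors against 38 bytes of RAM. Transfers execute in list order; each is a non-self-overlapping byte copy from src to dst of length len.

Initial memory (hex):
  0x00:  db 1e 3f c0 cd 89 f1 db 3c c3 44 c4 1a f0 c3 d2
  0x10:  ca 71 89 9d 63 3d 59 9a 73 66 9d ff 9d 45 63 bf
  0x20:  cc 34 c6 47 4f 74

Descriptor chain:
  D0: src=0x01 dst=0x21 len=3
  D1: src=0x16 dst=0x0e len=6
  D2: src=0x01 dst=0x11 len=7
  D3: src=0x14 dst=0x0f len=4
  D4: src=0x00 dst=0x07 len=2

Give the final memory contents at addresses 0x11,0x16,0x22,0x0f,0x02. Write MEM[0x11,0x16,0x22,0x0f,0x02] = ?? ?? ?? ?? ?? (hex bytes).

  after D0: wrote 3B at 0x21 = 1e3fc0
  after D1: wrote 6B at 0x0e = 599a73669dff
  after D2: wrote 7B at 0x11 = 1e3fc0cd89f1db
  after D3: wrote 4B at 0x0f = cd89f1db
  after D4: wrote 2B at 0x07 = db1e
query mem[0x11]=0xf1, mem[0x16]=0xf1, mem[0x22]=0x3f, mem[0x0f]=0xcd, mem[0x02]=0x3f

MEM[0x11,0x16,0x22,0x0f,0x02] = f1 f1 3f cd 3f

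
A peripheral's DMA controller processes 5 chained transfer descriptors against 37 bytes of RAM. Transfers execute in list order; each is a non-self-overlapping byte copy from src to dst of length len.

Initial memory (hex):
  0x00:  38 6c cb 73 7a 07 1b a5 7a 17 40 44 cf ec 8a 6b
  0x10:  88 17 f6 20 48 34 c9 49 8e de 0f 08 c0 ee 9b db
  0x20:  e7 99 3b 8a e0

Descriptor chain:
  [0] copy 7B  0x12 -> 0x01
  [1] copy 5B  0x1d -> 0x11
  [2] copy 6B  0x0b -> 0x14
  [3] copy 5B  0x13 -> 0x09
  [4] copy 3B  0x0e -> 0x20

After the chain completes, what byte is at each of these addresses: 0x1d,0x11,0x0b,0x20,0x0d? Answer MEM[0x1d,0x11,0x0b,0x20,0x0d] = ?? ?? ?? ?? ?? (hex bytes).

MEM[0x1d,0x11,0x0b,0x20,0x0d] = ee ee cf 8a 8a

[0] 0x12->0x01 len=7 : f6 20 48 34 c9 49 8e
[1] 0x1d->0x11 len=5 : ee 9b db e7 99
[2] 0x0b->0x14 len=6 : 44 cf ec 8a 6b 88
[3] 0x13->0x09 len=5 : db 44 cf ec 8a
[4] 0x0e->0x20 len=3 : 8a 6b 88
query mem[0x1d]=0xee, mem[0x11]=0xee, mem[0x0b]=0xcf, mem[0x20]=0x8a, mem[0x0d]=0x8a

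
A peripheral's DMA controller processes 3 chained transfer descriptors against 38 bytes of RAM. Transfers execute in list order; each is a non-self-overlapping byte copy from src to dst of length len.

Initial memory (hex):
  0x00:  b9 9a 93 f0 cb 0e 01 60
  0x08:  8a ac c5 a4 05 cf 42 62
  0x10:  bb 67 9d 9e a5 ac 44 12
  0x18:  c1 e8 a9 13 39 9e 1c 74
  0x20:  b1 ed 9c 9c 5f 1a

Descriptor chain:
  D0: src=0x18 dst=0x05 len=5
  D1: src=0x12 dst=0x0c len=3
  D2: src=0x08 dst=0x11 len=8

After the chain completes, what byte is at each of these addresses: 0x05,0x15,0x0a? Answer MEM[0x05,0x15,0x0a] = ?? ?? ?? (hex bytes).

MEM[0x05,0x15,0x0a] = c1 9d c5

D0: mem[0x05..0x09] <- [c1 e8 a9 13 39]
D1: mem[0x0c..0x0e] <- [9d 9e a5]
D2: mem[0x11..0x18] <- [13 39 c5 a4 9d 9e a5 62]
query mem[0x05]=0xc1, mem[0x15]=0x9d, mem[0x0a]=0xc5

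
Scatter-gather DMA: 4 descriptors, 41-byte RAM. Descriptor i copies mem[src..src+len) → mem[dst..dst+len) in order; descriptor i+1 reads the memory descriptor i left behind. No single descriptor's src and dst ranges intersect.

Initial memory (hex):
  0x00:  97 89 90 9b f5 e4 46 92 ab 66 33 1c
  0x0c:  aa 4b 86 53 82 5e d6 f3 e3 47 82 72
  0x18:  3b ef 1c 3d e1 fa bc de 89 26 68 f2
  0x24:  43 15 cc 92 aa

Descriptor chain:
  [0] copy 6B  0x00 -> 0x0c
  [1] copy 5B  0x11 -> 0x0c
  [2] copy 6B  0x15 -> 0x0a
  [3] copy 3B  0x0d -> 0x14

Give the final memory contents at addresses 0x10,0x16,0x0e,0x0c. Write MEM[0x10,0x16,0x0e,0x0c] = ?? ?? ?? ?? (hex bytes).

MEM[0x10,0x16,0x0e,0x0c] = 47 1c ef 72

D0: mem[0x0c..0x11] <- [97 89 90 9b f5 e4]
D1: mem[0x0c..0x10] <- [e4 d6 f3 e3 47]
D2: mem[0x0a..0x0f] <- [47 82 72 3b ef 1c]
D3: mem[0x14..0x16] <- [3b ef 1c]
query mem[0x10]=0x47, mem[0x16]=0x1c, mem[0x0e]=0xef, mem[0x0c]=0x72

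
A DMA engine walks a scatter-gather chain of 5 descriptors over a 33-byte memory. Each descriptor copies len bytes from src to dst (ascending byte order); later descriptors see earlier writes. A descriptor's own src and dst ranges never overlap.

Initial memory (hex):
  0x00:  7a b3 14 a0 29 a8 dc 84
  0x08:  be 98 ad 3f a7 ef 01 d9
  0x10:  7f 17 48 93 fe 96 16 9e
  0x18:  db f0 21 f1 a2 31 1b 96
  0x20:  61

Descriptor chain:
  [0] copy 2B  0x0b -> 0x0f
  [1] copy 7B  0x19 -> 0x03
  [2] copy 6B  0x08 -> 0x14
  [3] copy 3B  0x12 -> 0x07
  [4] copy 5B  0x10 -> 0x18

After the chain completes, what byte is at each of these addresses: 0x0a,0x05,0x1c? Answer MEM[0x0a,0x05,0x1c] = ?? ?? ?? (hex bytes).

[0] 0x0b->0x0f len=2 : 3f a7
[1] 0x19->0x03 len=7 : f0 21 f1 a2 31 1b 96
[2] 0x08->0x14 len=6 : 1b 96 ad 3f a7 ef
[3] 0x12->0x07 len=3 : 48 93 1b
[4] 0x10->0x18 len=5 : a7 17 48 93 1b
query mem[0x0a]=0xad, mem[0x05]=0xf1, mem[0x1c]=0x1b

MEM[0x0a,0x05,0x1c] = ad f1 1b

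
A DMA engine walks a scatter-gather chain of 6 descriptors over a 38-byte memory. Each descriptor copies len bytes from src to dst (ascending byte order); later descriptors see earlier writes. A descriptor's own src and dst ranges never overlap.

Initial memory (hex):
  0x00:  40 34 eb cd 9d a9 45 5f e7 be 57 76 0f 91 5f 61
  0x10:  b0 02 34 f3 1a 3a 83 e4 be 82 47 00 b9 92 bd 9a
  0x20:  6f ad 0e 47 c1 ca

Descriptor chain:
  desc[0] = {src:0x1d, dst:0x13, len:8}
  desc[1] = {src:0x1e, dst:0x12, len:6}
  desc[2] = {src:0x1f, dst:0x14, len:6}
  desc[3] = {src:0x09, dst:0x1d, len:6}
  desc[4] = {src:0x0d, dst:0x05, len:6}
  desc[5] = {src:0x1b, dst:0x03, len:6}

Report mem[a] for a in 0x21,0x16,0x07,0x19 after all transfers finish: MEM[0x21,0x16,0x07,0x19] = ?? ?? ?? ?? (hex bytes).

MEM[0x21,0x16,0x07,0x19] = 91 ad 76 c1

[0] 0x1d->0x13 len=8 : 92 bd 9a 6f ad 0e 47 c1
[1] 0x1e->0x12 len=6 : bd 9a 6f ad 0e 47
[2] 0x1f->0x14 len=6 : 9a 6f ad 0e 47 c1
[3] 0x09->0x1d len=6 : be 57 76 0f 91 5f
[4] 0x0d->0x05 len=6 : 91 5f 61 b0 02 bd
[5] 0x1b->0x03 len=6 : 00 b9 be 57 76 0f
query mem[0x21]=0x91, mem[0x16]=0xad, mem[0x07]=0x76, mem[0x19]=0xc1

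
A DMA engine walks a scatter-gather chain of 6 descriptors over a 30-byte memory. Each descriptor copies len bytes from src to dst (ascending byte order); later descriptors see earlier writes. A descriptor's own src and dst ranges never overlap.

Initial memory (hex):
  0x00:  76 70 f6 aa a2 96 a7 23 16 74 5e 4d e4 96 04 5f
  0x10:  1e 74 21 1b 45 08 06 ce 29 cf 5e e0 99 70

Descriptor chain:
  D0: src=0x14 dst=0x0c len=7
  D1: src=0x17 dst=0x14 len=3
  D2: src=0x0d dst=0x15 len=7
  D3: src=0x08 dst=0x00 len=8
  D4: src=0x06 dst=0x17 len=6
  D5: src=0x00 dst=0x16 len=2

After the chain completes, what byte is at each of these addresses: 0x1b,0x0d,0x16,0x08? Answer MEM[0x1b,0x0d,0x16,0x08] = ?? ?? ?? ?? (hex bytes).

[0] 0x14->0x0c len=7 : 45 08 06 ce 29 cf 5e
[1] 0x17->0x14 len=3 : ce 29 cf
[2] 0x0d->0x15 len=7 : 08 06 ce 29 cf 5e 1b
[3] 0x08->0x00 len=8 : 16 74 5e 4d 45 08 06 ce
[4] 0x06->0x17 len=6 : 06 ce 16 74 5e 4d
[5] 0x00->0x16 len=2 : 16 74
query mem[0x1b]=0x5e, mem[0x0d]=0x08, mem[0x16]=0x16, mem[0x08]=0x16

MEM[0x1b,0x0d,0x16,0x08] = 5e 08 16 16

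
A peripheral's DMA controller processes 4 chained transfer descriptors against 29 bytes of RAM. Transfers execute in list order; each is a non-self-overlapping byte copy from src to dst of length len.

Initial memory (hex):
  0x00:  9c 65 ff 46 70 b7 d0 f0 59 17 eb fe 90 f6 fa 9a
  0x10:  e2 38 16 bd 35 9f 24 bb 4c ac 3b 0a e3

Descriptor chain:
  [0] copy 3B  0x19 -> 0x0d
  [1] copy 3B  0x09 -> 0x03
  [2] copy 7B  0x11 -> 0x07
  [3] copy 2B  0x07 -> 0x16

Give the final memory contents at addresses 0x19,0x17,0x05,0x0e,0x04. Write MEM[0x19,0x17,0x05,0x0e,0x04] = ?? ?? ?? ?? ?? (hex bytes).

[0] 0x19->0x0d len=3 : ac 3b 0a
[1] 0x09->0x03 len=3 : 17 eb fe
[2] 0x11->0x07 len=7 : 38 16 bd 35 9f 24 bb
[3] 0x07->0x16 len=2 : 38 16
query mem[0x19]=0xac, mem[0x17]=0x16, mem[0x05]=0xfe, mem[0x0e]=0x3b, mem[0x04]=0xeb

MEM[0x19,0x17,0x05,0x0e,0x04] = ac 16 fe 3b eb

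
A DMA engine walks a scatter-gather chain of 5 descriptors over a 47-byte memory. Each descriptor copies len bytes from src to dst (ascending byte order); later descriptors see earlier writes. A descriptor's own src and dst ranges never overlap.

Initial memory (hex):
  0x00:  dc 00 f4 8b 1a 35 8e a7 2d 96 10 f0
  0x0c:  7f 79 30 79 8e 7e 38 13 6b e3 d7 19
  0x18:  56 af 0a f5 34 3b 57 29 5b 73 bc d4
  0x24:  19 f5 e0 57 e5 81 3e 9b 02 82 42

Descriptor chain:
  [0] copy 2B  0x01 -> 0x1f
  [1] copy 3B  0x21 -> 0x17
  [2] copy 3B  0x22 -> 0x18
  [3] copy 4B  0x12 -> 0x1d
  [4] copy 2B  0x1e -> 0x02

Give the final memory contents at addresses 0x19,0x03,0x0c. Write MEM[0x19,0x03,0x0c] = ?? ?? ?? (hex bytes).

MEM[0x19,0x03,0x0c] = d4 6b 7f

#0 dst[0x1f+2] := {0x00,0xf4}
#1 dst[0x17+3] := {0x73,0xbc,0xd4}
#2 dst[0x18+3] := {0xbc,0xd4,0x19}
#3 dst[0x1d+4] := {0x38,0x13,0x6b,0xe3}
#4 dst[0x02+2] := {0x13,0x6b}
query mem[0x19]=0xd4, mem[0x03]=0x6b, mem[0x0c]=0x7f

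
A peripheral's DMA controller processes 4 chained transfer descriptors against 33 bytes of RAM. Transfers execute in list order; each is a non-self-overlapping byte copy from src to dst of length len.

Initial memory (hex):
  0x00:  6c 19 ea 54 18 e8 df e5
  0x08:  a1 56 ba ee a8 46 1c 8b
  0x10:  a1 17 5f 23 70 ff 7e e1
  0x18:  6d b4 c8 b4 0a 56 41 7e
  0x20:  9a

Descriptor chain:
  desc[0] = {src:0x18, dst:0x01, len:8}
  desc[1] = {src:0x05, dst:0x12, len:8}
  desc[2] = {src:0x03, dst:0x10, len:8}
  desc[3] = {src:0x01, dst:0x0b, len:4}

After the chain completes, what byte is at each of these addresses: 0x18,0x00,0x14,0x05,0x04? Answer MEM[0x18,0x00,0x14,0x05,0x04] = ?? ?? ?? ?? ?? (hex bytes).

#0 dst[0x01+8] := {0x6d,0xb4,0xc8,0xb4,0x0a,0x56,0x41,0x7e}
#1 dst[0x12+8] := {0x0a,0x56,0x41,0x7e,0x56,0xba,0xee,0xa8}
#2 dst[0x10+8] := {0xc8,0xb4,0x0a,0x56,0x41,0x7e,0x56,0xba}
#3 dst[0x0b+4] := {0x6d,0xb4,0xc8,0xb4}
query mem[0x18]=0xee, mem[0x00]=0x6c, mem[0x14]=0x41, mem[0x05]=0x0a, mem[0x04]=0xb4

MEM[0x18,0x00,0x14,0x05,0x04] = ee 6c 41 0a b4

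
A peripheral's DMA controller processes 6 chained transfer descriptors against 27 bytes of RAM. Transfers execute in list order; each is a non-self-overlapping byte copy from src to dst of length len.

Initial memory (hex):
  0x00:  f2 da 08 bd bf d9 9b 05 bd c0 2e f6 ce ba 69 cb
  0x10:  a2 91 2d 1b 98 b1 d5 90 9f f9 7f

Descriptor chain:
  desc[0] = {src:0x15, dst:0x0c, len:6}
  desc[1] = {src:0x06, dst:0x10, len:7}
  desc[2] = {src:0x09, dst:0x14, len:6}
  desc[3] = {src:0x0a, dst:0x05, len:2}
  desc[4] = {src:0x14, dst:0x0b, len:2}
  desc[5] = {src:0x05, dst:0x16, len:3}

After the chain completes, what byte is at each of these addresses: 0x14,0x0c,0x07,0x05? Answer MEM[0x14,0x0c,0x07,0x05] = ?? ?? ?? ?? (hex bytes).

MEM[0x14,0x0c,0x07,0x05] = c0 2e 05 2e

  after D0: wrote 6B at 0x0c = b1d5909ff97f
  after D1: wrote 7B at 0x10 = 9b05bdc02ef6b1
  after D2: wrote 6B at 0x14 = c02ef6b1d590
  after D3: wrote 2B at 0x05 = 2ef6
  after D4: wrote 2B at 0x0b = c02e
  after D5: wrote 3B at 0x16 = 2ef605
query mem[0x14]=0xc0, mem[0x0c]=0x2e, mem[0x07]=0x05, mem[0x05]=0x2e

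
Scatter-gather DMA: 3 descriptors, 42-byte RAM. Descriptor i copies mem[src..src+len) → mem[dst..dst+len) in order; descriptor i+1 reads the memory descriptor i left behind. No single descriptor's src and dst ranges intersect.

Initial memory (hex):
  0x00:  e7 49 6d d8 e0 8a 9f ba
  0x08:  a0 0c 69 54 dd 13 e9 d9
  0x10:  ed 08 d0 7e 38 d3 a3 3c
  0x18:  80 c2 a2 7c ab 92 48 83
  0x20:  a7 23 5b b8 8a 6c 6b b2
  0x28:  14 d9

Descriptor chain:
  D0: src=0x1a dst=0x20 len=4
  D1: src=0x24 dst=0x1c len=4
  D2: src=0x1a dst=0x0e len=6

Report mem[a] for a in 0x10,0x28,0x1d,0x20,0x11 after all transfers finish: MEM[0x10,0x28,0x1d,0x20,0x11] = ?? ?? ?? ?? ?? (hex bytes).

  after D0: wrote 4B at 0x20 = a27cab92
  after D1: wrote 4B at 0x1c = 8a6c6bb2
  after D2: wrote 6B at 0x0e = a27c8a6c6bb2
query mem[0x10]=0x8a, mem[0x28]=0x14, mem[0x1d]=0x6c, mem[0x20]=0xa2, mem[0x11]=0x6c

MEM[0x10,0x28,0x1d,0x20,0x11] = 8a 14 6c a2 6c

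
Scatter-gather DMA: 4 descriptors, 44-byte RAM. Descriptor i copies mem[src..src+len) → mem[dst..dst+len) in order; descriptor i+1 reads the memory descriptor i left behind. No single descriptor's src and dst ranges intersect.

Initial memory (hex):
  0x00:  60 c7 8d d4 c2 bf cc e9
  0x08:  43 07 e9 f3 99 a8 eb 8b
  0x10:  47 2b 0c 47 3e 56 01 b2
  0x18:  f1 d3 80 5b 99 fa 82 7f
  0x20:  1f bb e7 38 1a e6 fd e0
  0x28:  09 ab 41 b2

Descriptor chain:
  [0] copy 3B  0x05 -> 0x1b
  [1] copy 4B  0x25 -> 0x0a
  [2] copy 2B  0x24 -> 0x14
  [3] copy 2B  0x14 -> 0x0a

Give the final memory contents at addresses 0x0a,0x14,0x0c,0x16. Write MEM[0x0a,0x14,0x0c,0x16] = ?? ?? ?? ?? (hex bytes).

MEM[0x0a,0x14,0x0c,0x16] = 1a 1a e0 01

  after D0: wrote 3B at 0x1b = bfcce9
  after D1: wrote 4B at 0x0a = e6fde009
  after D2: wrote 2B at 0x14 = 1ae6
  after D3: wrote 2B at 0x0a = 1ae6
query mem[0x0a]=0x1a, mem[0x14]=0x1a, mem[0x0c]=0xe0, mem[0x16]=0x01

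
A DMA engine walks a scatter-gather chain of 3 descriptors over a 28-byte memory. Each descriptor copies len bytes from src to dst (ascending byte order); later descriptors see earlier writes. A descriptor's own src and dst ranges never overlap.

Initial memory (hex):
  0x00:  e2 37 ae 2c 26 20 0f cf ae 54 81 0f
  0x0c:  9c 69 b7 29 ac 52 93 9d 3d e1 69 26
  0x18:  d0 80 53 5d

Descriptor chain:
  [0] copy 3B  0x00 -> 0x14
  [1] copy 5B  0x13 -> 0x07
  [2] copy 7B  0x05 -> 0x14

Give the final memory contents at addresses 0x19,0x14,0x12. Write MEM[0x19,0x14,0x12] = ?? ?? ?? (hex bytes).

MEM[0x19,0x14,0x12] = ae 20 93

  after D0: wrote 3B at 0x14 = e237ae
  after D1: wrote 5B at 0x07 = 9de237ae26
  after D2: wrote 7B at 0x14 = 200f9de237ae26
query mem[0x19]=0xae, mem[0x14]=0x20, mem[0x12]=0x93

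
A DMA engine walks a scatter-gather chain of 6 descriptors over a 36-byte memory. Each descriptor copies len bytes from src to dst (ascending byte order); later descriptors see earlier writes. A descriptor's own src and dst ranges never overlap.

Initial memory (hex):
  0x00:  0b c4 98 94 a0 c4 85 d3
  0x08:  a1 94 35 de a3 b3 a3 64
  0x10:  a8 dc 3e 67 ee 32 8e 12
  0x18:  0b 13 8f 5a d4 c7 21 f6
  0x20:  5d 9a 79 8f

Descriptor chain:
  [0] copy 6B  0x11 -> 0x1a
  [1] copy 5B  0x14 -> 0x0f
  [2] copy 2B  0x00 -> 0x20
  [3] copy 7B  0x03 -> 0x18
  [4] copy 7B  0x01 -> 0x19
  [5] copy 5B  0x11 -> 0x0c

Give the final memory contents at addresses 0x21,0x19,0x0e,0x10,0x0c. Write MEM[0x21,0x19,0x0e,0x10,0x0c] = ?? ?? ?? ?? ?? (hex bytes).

#0 dst[0x1a+6] := {0xdc,0x3e,0x67,0xee,0x32,0x8e}
#1 dst[0x0f+5] := {0xee,0x32,0x8e,0x12,0x0b}
#2 dst[0x20+2] := {0x0b,0xc4}
#3 dst[0x18+7] := {0x94,0xa0,0xc4,0x85,0xd3,0xa1,0x94}
#4 dst[0x19+7] := {0xc4,0x98,0x94,0xa0,0xc4,0x85,0xd3}
#5 dst[0x0c+5] := {0x8e,0x12,0x0b,0xee,0x32}
query mem[0x21]=0xc4, mem[0x19]=0xc4, mem[0x0e]=0x0b, mem[0x10]=0x32, mem[0x0c]=0x8e

MEM[0x21,0x19,0x0e,0x10,0x0c] = c4 c4 0b 32 8e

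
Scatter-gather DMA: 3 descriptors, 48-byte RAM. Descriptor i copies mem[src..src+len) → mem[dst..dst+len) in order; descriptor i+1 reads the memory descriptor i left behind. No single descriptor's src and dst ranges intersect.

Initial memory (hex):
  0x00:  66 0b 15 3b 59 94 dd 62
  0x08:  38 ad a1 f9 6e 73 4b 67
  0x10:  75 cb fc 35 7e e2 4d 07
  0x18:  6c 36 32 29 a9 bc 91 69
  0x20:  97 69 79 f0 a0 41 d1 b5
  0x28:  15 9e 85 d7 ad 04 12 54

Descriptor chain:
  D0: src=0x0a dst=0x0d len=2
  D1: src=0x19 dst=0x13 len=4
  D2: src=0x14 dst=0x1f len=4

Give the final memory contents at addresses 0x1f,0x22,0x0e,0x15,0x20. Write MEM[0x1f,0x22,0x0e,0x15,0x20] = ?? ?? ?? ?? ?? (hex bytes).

MEM[0x1f,0x22,0x0e,0x15,0x20] = 32 07 f9 29 29

[0] 0x0a->0x0d len=2 : a1 f9
[1] 0x19->0x13 len=4 : 36 32 29 a9
[2] 0x14->0x1f len=4 : 32 29 a9 07
query mem[0x1f]=0x32, mem[0x22]=0x07, mem[0x0e]=0xf9, mem[0x15]=0x29, mem[0x20]=0x29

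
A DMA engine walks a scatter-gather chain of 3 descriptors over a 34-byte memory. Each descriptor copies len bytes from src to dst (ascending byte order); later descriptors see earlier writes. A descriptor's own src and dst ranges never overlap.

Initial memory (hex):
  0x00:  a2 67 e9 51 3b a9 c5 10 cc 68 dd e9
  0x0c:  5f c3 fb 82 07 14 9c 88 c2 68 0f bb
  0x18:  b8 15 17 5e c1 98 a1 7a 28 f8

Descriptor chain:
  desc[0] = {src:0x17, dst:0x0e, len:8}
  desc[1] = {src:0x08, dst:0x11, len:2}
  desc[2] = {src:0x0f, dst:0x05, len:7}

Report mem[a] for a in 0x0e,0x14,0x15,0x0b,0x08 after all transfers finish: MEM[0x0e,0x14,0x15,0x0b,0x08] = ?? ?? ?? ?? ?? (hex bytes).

D0: mem[0x0e..0x15] <- [bb b8 15 17 5e c1 98 a1]
D1: mem[0x11..0x12] <- [cc 68]
D2: mem[0x05..0x0b] <- [b8 15 cc 68 c1 98 a1]
query mem[0x0e]=0xbb, mem[0x14]=0x98, mem[0x15]=0xa1, mem[0x0b]=0xa1, mem[0x08]=0x68

MEM[0x0e,0x14,0x15,0x0b,0x08] = bb 98 a1 a1 68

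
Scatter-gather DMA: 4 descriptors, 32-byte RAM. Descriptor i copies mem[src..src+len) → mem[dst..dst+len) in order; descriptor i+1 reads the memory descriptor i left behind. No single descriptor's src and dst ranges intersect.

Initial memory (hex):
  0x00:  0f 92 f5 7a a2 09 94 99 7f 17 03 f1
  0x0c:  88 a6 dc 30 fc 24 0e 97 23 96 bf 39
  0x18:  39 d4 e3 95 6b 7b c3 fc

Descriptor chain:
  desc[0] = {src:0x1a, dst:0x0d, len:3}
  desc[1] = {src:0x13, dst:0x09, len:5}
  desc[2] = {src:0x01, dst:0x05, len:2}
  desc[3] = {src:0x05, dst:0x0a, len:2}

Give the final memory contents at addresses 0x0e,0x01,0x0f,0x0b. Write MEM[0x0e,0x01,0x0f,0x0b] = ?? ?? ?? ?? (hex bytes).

[0] 0x1a->0x0d len=3 : e3 95 6b
[1] 0x13->0x09 len=5 : 97 23 96 bf 39
[2] 0x01->0x05 len=2 : 92 f5
[3] 0x05->0x0a len=2 : 92 f5
query mem[0x0e]=0x95, mem[0x01]=0x92, mem[0x0f]=0x6b, mem[0x0b]=0xf5

MEM[0x0e,0x01,0x0f,0x0b] = 95 92 6b f5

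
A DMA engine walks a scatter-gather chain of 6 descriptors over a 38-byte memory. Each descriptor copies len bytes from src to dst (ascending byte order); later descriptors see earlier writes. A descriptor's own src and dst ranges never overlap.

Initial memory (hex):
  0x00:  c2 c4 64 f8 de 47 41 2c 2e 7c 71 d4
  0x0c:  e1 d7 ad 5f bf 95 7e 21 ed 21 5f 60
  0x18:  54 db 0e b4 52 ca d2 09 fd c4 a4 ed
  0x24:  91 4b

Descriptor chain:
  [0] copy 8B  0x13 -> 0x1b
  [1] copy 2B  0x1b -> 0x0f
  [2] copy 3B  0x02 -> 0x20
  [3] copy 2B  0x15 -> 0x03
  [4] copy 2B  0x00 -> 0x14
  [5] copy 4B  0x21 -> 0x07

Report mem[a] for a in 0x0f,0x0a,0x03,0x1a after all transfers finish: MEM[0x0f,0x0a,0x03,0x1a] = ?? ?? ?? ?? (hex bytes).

MEM[0x0f,0x0a,0x03,0x1a] = 21 91 21 0e

  after D0: wrote 8B at 0x1b = 21ed215f6054db0e
  after D1: wrote 2B at 0x0f = 21ed
  after D2: wrote 3B at 0x20 = 64f8de
  after D3: wrote 2B at 0x03 = 215f
  after D4: wrote 2B at 0x14 = c2c4
  after D5: wrote 4B at 0x07 = f8deed91
query mem[0x0f]=0x21, mem[0x0a]=0x91, mem[0x03]=0x21, mem[0x1a]=0x0e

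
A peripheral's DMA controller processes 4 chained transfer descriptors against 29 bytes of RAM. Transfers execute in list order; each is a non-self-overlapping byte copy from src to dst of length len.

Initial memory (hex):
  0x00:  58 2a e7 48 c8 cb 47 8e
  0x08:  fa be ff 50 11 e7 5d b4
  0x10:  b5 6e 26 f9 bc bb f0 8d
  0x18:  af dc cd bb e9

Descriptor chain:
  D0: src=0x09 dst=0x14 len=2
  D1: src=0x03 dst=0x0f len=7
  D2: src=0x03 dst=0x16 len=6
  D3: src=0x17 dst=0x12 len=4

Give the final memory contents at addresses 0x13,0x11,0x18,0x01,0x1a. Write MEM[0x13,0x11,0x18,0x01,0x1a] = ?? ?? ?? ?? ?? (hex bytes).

MEM[0x13,0x11,0x18,0x01,0x1a] = cb cb cb 2a 8e

[0] 0x09->0x14 len=2 : be ff
[1] 0x03->0x0f len=7 : 48 c8 cb 47 8e fa be
[2] 0x03->0x16 len=6 : 48 c8 cb 47 8e fa
[3] 0x17->0x12 len=4 : c8 cb 47 8e
query mem[0x13]=0xcb, mem[0x11]=0xcb, mem[0x18]=0xcb, mem[0x01]=0x2a, mem[0x1a]=0x8e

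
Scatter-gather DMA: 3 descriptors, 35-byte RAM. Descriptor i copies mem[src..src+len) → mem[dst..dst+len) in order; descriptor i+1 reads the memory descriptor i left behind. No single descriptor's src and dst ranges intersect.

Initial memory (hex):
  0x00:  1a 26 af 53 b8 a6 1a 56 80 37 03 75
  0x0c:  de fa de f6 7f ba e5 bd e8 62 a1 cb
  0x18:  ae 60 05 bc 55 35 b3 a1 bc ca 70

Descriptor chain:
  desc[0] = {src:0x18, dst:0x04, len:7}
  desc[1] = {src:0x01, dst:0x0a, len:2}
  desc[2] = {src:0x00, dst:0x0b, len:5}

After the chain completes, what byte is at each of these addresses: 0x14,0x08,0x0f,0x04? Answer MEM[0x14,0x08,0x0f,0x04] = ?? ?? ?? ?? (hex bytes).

MEM[0x14,0x08,0x0f,0x04] = e8 55 ae ae

#0 dst[0x04+7] := {0xae,0x60,0x05,0xbc,0x55,0x35,0xb3}
#1 dst[0x0a+2] := {0x26,0xaf}
#2 dst[0x0b+5] := {0x1a,0x26,0xaf,0x53,0xae}
query mem[0x14]=0xe8, mem[0x08]=0x55, mem[0x0f]=0xae, mem[0x04]=0xae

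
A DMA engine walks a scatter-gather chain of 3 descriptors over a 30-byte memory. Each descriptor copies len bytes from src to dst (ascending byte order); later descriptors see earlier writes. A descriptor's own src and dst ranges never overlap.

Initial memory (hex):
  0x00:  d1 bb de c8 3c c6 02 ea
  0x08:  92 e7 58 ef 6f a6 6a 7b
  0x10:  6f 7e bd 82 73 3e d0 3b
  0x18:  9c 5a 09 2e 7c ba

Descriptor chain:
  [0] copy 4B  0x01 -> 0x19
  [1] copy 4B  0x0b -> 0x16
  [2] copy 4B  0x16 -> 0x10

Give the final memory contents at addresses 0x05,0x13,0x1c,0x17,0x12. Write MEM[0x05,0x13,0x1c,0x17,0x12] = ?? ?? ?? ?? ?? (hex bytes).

MEM[0x05,0x13,0x1c,0x17,0x12] = c6 6a 3c 6f a6

  after D0: wrote 4B at 0x19 = bbdec83c
  after D1: wrote 4B at 0x16 = ef6fa66a
  after D2: wrote 4B at 0x10 = ef6fa66a
query mem[0x05]=0xc6, mem[0x13]=0x6a, mem[0x1c]=0x3c, mem[0x17]=0x6f, mem[0x12]=0xa6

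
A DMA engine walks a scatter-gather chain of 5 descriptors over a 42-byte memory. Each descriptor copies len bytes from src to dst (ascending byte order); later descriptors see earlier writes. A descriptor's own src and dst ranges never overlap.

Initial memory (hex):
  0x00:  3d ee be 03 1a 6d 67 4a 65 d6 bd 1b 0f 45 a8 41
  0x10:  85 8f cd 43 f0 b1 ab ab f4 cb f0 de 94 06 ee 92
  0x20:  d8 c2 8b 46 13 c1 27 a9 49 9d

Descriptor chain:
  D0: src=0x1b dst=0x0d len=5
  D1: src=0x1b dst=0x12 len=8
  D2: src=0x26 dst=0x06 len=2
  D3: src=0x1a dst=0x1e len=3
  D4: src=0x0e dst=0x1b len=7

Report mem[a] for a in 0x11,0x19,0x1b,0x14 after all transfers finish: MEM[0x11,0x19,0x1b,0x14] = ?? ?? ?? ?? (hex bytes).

MEM[0x11,0x19,0x1b,0x14] = 92 8b 94 06

#0 dst[0x0d+5] := {0xde,0x94,0x06,0xee,0x92}
#1 dst[0x12+8] := {0xde,0x94,0x06,0xee,0x92,0xd8,0xc2,0x8b}
#2 dst[0x06+2] := {0x27,0xa9}
#3 dst[0x1e+3] := {0xf0,0xde,0x94}
#4 dst[0x1b+7] := {0x94,0x06,0xee,0x92,0xde,0x94,0x06}
query mem[0x11]=0x92, mem[0x19]=0x8b, mem[0x1b]=0x94, mem[0x14]=0x06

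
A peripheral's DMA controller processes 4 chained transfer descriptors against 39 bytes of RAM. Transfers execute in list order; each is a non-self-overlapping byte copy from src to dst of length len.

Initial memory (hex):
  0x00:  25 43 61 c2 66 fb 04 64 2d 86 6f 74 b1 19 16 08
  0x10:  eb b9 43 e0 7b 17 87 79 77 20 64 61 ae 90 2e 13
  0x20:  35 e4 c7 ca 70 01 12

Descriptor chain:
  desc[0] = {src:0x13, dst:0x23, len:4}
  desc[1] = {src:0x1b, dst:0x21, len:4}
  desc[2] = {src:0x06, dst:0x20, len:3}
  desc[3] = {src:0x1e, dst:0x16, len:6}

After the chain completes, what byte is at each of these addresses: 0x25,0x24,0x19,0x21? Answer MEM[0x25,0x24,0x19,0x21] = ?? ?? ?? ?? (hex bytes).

[0] 0x13->0x23 len=4 : e0 7b 17 87
[1] 0x1b->0x21 len=4 : 61 ae 90 2e
[2] 0x06->0x20 len=3 : 04 64 2d
[3] 0x1e->0x16 len=6 : 2e 13 04 64 2d 90
query mem[0x25]=0x17, mem[0x24]=0x2e, mem[0x19]=0x64, mem[0x21]=0x64

MEM[0x25,0x24,0x19,0x21] = 17 2e 64 64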